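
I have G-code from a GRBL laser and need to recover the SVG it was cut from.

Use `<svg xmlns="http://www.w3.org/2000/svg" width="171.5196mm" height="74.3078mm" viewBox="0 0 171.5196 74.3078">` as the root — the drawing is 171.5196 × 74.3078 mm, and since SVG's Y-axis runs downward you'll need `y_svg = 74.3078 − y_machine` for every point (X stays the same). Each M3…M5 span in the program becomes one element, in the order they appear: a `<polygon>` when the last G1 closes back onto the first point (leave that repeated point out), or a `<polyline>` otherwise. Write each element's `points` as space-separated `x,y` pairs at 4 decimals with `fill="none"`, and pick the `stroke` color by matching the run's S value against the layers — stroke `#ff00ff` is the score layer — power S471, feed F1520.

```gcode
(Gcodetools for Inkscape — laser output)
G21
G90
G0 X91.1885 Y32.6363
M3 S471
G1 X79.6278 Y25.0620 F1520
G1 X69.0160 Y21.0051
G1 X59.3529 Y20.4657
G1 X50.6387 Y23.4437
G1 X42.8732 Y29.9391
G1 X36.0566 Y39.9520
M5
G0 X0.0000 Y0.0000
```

Machine Y-up, SVG Y-down with viewBox height 74.3078, so y_svg = 74.3078 − y_machine; X carries over. Every run uses S471, so all elements get stroke `#ff00ff` (score).

Run 1: The run is open, so emit a `<polyline>` with points (Y-flipped): 91.1885,41.6715 79.6278,49.2458 69.0160,53.3027 59.3529,53.8421 50.6387,50.8641 42.8732,44.3687 36.0566,34.3558.

<svg xmlns="http://www.w3.org/2000/svg" width="171.5196mm" height="74.3078mm" viewBox="0 0 171.5196 74.3078">
  <polyline points="91.1885,41.6715 79.6278,49.2458 69.0160,53.3027 59.3529,53.8421 50.6387,50.8641 42.8732,44.3687 36.0566,34.3558" fill="none" stroke="#ff00ff"/>
</svg>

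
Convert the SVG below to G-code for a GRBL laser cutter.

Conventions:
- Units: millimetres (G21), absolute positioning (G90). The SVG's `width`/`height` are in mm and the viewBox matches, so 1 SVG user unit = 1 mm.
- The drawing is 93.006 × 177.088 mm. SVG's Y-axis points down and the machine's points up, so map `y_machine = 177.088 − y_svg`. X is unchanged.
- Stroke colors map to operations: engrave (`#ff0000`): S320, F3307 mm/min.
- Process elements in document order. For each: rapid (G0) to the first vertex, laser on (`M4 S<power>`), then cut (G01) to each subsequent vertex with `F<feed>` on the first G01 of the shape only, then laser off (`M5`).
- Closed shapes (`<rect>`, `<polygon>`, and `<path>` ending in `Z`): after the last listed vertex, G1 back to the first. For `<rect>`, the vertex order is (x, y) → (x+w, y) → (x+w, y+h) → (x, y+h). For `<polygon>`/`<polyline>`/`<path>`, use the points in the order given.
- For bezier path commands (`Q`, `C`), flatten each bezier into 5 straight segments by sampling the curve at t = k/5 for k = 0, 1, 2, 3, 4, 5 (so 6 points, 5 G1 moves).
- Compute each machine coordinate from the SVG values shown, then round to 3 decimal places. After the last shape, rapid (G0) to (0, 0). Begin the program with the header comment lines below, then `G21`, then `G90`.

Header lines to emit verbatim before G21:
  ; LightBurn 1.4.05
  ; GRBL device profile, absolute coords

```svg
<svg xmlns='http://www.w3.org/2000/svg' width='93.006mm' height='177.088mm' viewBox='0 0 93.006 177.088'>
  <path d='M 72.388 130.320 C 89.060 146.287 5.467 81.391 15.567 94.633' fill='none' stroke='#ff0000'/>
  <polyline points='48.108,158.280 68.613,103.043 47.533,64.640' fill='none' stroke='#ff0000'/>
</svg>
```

Since the viewBox matches the mm dimensions, user units are millimetres directly. The only transform is the Y-flip y_m = 177.088 − y_svg.

Shape 1 is a cubic bezier drawn with `<path>`. Its stroke #ff0000 means engrave at S320, F3307. After flipping Y the toolpath is (72.388,46.768) → (71.911,45.619) → (56.681,56.246) → (36.006,71.015) → (19.198,82.296) → (15.567,82.455).

Shape 2 is a open polyline drawn with `<polyline>`. Its stroke #ff0000 means engrave at S320, F3307. After flipping Y the toolpath is (48.108,18.808) → (68.613,74.045) → (47.533,112.448).

; LightBurn 1.4.05
; GRBL device profile, absolute coords
G21
G90
G0 X72.388 Y46.768
M4 S320
G01 X71.911 Y45.619 F3307
G01 X56.681 Y56.246
G01 X36.006 Y71.015
G01 X19.198 Y82.296
G01 X15.567 Y82.455
M5
G0 X48.108 Y18.808
M4 S320
G01 X68.613 Y74.045 F3307
G01 X47.533 Y112.448
M5
G0 X0.000 Y0.000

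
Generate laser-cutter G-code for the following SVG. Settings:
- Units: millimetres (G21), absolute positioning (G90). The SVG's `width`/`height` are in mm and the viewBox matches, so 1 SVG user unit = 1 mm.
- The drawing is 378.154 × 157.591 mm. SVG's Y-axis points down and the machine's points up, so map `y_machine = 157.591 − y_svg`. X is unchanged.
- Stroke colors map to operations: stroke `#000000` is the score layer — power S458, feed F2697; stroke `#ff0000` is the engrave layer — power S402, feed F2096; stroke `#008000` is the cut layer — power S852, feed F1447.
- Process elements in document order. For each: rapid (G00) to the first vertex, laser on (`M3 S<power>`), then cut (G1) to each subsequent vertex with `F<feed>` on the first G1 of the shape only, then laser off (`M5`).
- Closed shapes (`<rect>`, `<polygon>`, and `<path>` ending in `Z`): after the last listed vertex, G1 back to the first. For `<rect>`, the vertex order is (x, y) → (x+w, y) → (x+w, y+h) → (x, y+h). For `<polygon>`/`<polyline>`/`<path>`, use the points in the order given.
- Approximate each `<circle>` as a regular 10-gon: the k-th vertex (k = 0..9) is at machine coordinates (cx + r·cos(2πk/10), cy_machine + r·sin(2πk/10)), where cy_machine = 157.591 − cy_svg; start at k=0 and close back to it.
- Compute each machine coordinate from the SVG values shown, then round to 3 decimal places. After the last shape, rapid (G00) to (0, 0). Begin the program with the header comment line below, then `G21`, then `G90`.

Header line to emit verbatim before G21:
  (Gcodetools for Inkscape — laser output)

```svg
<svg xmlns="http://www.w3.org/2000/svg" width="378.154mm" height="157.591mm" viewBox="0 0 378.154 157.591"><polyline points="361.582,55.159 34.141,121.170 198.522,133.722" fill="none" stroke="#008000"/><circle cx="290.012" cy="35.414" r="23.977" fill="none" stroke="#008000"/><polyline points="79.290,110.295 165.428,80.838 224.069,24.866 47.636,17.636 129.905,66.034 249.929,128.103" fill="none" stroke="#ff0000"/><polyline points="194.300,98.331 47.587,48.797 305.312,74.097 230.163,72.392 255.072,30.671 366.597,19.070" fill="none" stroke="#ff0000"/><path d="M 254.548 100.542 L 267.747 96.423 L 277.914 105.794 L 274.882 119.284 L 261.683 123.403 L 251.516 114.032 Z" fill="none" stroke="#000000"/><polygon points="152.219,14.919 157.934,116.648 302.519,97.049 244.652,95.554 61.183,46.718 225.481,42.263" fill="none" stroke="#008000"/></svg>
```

(Gcodetools for Inkscape — laser output)
G21
G90
G00 X361.582 Y102.432
M3 S852
G1 X34.141 Y36.421 F1447
G1 X198.522 Y23.869
M5
G00 X313.989 Y122.177
M3 S852
G1 X309.410 Y136.270 F1447
G1 X297.421 Y144.980
G1 X282.603 Y144.980
G1 X270.614 Y136.270
G1 X266.035 Y122.177
G1 X270.614 Y108.084
G1 X282.603 Y99.374
G1 X297.421 Y99.374
G1 X309.410 Y108.084
G1 X313.989 Y122.177
M5
G00 X79.290 Y47.296
M3 S402
G1 X165.428 Y76.753 F2096
G1 X224.069 Y132.725
G1 X47.636 Y139.955
G1 X129.905 Y91.557
G1 X249.929 Y29.488
M5
G00 X194.300 Y59.260
M3 S402
G1 X47.587 Y108.794 F2096
G1 X305.312 Y83.494
G1 X230.163 Y85.199
G1 X255.072 Y126.920
G1 X366.597 Y138.521
M5
G00 X254.548 Y57.049
M3 S458
G1 X267.747 Y61.168 F2697
G1 X277.914 Y51.797
G1 X274.882 Y38.307
G1 X261.683 Y34.188
G1 X251.516 Y43.559
G1 X254.548 Y57.049
M5
G00 X152.219 Y142.672
M3 S852
G1 X157.934 Y40.943 F1447
G1 X302.519 Y60.542
G1 X244.652 Y62.037
G1 X61.183 Y110.873
G1 X225.481 Y115.328
G1 X152.219 Y142.672
M5
G00 X0.000 Y0.000

viewBox `0 0 378.154 157.591` with mm width/height → 1 unit = 1 mm. Flip: y_m = 157.591 − y_svg.

**Shape 1** — `<polyline>` open polyline, stroke `#008000` → cut (S852, F1447). Machine vertices: (361.582,102.432) → (34.141,36.421) → (198.522,23.869). Open path.

**Shape 2** — `<circle>` circle, stroke `#008000` → cut (S852, F1447). Machine vertices: (313.989,122.177) → (309.410,136.270) → (297.421,144.980) → (282.603,144.980) → (270.614,136.270) → (266.035,122.177) → (270.614,108.084) → (282.603,99.374) → (297.421,99.374) → (309.410,108.084) → (313.989,122.177). Closed: final G1 returns to the first vertex.

**Shape 3** — `<polyline>` open polyline, stroke `#ff0000` → engrave (S402, F2096). Machine vertices: (79.290,47.296) → (165.428,76.753) → (224.069,132.725) → (47.636,139.955) → (129.905,91.557) → (249.929,29.488). Open path.

**Shape 4** — `<polyline>` open polyline, stroke `#ff0000` → engrave (S402, F2096). Machine vertices: (194.300,59.260) → (47.587,108.794) → (305.312,83.494) → (230.163,85.199) → (255.072,126.920) → (366.597,138.521). Open path.

**Shape 5** — `<path>` regular polygon, stroke `#000000` → score (S458, F2697). Machine vertices: (254.548,57.049) → (267.747,61.168) → (277.914,51.797) → (274.882,38.307) → (261.683,34.188) → (251.516,43.559) → (254.548,57.049). Closed: final G1 returns to the first vertex.

**Shape 6** — `<polygon>` closed polygon, stroke `#008000` → cut (S852, F1447). Machine vertices: (152.219,142.672) → (157.934,40.943) → (302.519,60.542) → (244.652,62.037) → (61.183,110.873) → (225.481,115.328) → (152.219,142.672). Closed: final G1 returns to the first vertex.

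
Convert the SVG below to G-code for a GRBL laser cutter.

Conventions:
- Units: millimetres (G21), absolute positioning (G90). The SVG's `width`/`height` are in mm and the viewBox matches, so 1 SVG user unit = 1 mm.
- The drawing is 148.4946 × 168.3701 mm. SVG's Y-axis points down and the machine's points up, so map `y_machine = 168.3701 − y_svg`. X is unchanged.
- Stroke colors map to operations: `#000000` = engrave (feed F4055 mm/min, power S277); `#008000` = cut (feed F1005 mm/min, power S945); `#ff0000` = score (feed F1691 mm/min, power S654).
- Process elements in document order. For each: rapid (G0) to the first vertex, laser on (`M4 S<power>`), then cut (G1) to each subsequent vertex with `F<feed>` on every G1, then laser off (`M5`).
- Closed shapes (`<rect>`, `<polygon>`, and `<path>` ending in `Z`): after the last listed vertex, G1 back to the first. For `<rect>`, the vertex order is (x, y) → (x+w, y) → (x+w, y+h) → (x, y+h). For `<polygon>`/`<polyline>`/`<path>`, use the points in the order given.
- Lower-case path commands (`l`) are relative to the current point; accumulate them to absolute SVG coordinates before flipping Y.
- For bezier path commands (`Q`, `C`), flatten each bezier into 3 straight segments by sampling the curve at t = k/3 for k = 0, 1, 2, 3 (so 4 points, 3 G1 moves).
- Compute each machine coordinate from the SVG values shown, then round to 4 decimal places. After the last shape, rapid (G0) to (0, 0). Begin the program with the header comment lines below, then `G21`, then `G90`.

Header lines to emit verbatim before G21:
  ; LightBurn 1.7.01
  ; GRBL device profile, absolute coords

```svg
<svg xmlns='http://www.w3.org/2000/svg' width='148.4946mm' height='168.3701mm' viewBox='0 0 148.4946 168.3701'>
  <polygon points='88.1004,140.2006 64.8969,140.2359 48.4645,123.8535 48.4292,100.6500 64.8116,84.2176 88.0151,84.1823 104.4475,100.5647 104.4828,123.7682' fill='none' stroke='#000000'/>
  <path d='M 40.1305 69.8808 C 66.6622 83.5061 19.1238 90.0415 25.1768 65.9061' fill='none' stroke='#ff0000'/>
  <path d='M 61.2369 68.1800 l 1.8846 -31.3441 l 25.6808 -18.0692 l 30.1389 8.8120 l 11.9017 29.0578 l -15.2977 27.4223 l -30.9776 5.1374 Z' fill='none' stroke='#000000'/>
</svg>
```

1 u = 1 mm; y_m = 168.3701 − y.

[1] `<polygon>` regular polygon, #000000→engrave S277 F4055: (88.1004,28.1695) → (64.8969,28.1342) → (48.4645,44.5166) → (48.4292,67.7201) → (64.8116,84.1525) → (88.0151,84.1878) → (104.4475,67.8054) → (104.4828,44.6019) → (88.1004,28.1695) (closed)

[2] `<path>` cubic bezier, #ff0000→score S654 F1691: (40.1305,98.4893) → (46.7004,88.1007) → (32.2594,87.6788) → (25.1768,102.4640)

[3] `<path>` regular polygon, #000000→engrave S277 F4055: (61.2369,100.1901) → (63.1215,131.5342) → (88.8023,149.6034) → (118.9412,140.7914) → (130.8429,111.7336) → (115.5452,84.3113) → (84.5676,79.1739) → (61.2369,100.1901) (closed)

; LightBurn 1.7.01
; GRBL device profile, absolute coords
G21
G90
G0 X88.1004 Y28.1695
M4 S277
G1 X64.8969 Y28.1342 F4055
G1 X48.4645 Y44.5166 F4055
G1 X48.4292 Y67.7201 F4055
G1 X64.8116 Y84.1525 F4055
G1 X88.0151 Y84.1878 F4055
G1 X104.4475 Y67.8054 F4055
G1 X104.4828 Y44.6019 F4055
G1 X88.1004 Y28.1695 F4055
M5
G0 X40.1305 Y98.4893
M4 S654
G1 X46.7004 Y88.1007 F1691
G1 X32.2594 Y87.6788 F1691
G1 X25.1768 Y102.4640 F1691
M5
G0 X61.2369 Y100.1901
M4 S277
G1 X63.1215 Y131.5342 F4055
G1 X88.8023 Y149.6034 F4055
G1 X118.9412 Y140.7914 F4055
G1 X130.8429 Y111.7336 F4055
G1 X115.5452 Y84.3113 F4055
G1 X84.5676 Y79.1739 F4055
G1 X61.2369 Y100.1901 F4055
M5
G0 X0.0000 Y0.0000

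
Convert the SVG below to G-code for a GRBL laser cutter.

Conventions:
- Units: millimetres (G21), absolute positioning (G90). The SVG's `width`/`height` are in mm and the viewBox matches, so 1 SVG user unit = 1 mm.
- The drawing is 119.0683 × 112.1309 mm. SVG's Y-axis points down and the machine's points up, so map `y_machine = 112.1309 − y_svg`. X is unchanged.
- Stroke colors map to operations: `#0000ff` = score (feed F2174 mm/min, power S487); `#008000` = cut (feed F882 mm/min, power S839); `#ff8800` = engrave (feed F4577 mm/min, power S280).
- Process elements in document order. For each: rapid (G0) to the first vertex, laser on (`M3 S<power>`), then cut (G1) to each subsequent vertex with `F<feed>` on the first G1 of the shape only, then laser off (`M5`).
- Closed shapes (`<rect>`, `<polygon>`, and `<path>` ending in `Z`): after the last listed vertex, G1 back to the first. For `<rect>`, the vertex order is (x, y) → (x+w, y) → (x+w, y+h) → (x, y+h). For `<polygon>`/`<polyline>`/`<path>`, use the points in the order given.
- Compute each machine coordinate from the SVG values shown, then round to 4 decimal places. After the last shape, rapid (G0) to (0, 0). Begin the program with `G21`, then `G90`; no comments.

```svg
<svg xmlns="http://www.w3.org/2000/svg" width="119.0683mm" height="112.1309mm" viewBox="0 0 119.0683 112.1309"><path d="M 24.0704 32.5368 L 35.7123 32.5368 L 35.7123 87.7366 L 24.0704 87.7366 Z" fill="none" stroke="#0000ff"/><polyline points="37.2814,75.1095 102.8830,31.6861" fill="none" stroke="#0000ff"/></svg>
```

Since the viewBox matches the mm dimensions, user units are millimetres directly. The only transform is the Y-flip y_m = 112.1309 − y_svg.

Shape 1 is a rectangle drawn with `<path>`. Its stroke #0000ff means score at S487, F2174. After flipping Y the toolpath is (24.0704,79.5941) → (35.7123,79.5941) → (35.7123,24.3943) → (24.0704,24.3943) → (24.0704,79.5941), returning to the start.

Shape 2 is a line segment drawn with `<polyline>`. Its stroke #0000ff means score at S487, F2174. After flipping Y the toolpath is (37.2814,37.0214) → (102.8830,80.4448).

G21
G90
G0 X24.0704 Y79.5941
M3 S487
G1 X35.7123 Y79.5941 F2174
G1 X35.7123 Y24.3943
G1 X24.0704 Y24.3943
G1 X24.0704 Y79.5941
M5
G0 X37.2814 Y37.0214
M3 S487
G1 X102.8830 Y80.4448 F2174
M5
G0 X0.0000 Y0.0000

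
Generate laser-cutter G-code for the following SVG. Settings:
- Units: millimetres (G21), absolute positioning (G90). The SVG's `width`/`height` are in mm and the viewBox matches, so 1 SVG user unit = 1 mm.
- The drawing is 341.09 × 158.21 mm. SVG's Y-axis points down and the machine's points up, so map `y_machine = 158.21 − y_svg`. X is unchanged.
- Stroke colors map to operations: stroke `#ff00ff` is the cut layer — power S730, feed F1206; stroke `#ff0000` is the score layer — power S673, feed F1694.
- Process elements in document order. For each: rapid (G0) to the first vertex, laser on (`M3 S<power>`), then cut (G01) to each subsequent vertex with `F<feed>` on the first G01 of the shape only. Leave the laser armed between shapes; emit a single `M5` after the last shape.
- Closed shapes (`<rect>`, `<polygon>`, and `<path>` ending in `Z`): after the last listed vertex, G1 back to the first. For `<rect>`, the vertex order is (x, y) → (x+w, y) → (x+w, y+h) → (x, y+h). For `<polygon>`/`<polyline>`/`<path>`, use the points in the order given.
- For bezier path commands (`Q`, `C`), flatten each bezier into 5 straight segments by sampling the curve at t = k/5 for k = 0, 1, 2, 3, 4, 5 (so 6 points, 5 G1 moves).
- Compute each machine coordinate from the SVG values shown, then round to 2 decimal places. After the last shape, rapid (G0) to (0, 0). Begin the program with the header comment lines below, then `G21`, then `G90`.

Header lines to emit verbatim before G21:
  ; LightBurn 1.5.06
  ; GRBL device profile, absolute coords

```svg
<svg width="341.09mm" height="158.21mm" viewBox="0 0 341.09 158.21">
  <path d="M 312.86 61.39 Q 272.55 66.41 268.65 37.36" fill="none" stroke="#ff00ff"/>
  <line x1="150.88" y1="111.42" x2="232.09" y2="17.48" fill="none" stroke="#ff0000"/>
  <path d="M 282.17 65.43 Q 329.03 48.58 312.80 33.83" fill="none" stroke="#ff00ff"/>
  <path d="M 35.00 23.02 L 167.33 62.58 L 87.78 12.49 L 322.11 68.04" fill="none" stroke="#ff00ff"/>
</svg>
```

; LightBurn 1.5.06
; GRBL device profile, absolute coords
G21
G90
G0 X312.86 Y96.82
M3 S730
G01 X298.19 Y96.17 F1206
G01 X286.44 Y98.26
G01 X277.60 Y103.06
G01 X271.67 Y110.59
G01 X268.65 Y120.85
G0 X150.88 Y46.79
M3 S673
G01 X232.09 Y140.73 F1694
G0 X282.17 Y92.78
M3 S730
G01 X298.39 Y99.44 F1206
G01 X309.56 Y105.92
G01 X315.69 Y112.24
G01 X316.77 Y118.40
G01 X312.80 Y124.38
G0 X35.00 Y135.19
M3 S730
G01 X167.33 Y95.63 F1206
G01 X87.78 Y145.72
G01 X322.11 Y90.17
M5
G0 X0.00 Y0.00

viewBox `0 0 341.09 158.21` with mm width/height → 1 unit = 1 mm. Flip: y_m = 158.21 − y_svg.

**Shape 1** — `<path>` quadratic bezier, stroke `#ff00ff` → cut (S730, F1206). Control points (SVG): P0=(312.86,61.39), P1=(272.55,66.41), P2=(268.65,37.36); sampled at t=k/5. Machine vertices: (312.86,96.82) → (298.19,96.17) → (286.44,98.26) → (277.60,103.06) → (271.67,110.59) → (268.65,120.85). Open path.

**Shape 2** — `<line>` line segment, stroke `#ff0000` → score (S673, F1694). Machine vertices: (150.88,46.79) → (232.09,140.73). Open path.

**Shape 3** — `<path>` quadratic bezier, stroke `#ff00ff` → cut (S730, F1206). Control points (SVG): P0=(282.17,65.43), P1=(329.03,48.58), P2=(312.80,33.83); sampled at t=k/5. Machine vertices: (282.17,92.78) → (298.39,99.44) → (309.56,105.92) → (315.69,112.24) → (316.77,118.40) → (312.80,124.38). Open path.

**Shape 4** — `<path>` open polyline, stroke `#ff00ff` → cut (S730, F1206). Machine vertices: (35.00,135.19) → (167.33,95.63) → (87.78,145.72) → (322.11,90.17). Open path.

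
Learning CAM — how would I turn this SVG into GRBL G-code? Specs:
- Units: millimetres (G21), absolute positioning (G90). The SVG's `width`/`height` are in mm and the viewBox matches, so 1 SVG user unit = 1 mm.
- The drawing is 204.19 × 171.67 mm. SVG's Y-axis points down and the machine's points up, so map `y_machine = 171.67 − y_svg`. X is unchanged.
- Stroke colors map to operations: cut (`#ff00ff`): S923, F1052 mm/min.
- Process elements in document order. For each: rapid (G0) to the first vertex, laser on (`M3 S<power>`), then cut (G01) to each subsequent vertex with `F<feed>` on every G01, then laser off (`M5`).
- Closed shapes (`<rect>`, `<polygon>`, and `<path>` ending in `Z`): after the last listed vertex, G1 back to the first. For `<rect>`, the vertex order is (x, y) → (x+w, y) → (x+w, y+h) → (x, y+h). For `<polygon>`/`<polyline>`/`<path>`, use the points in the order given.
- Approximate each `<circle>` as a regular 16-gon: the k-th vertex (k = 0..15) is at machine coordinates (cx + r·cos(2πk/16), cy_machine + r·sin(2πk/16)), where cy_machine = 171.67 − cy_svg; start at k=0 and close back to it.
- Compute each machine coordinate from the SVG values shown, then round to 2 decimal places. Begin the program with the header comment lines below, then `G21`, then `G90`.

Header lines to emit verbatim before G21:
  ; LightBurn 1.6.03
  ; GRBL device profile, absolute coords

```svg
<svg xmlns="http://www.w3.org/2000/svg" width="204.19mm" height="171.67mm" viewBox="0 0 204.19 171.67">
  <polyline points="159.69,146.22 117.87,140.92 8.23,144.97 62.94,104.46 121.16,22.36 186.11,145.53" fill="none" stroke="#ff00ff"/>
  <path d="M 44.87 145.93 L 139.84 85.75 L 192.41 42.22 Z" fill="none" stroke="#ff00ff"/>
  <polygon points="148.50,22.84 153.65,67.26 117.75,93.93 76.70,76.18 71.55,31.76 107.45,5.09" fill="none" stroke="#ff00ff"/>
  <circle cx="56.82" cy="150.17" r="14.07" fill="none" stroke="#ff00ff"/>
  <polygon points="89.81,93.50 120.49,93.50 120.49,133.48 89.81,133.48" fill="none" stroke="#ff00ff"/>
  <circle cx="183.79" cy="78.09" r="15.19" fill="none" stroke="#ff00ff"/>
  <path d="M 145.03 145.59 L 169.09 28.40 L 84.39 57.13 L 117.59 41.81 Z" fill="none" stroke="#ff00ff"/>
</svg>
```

Since the viewBox matches the mm dimensions, user units are millimetres directly. The only transform is the Y-flip y_m = 171.67 − y_svg.

Shape 1 is a open polyline drawn with `<polyline>`. Its stroke #ff00ff means cut at S923, F1052. After flipping Y the toolpath is (159.69,25.45) → (117.87,30.75) → (8.23,26.70) → (62.94,67.21) → (121.16,149.31) → (186.11,26.14).

Shape 2 is a closed polygon drawn with `<path>`. Its stroke #ff00ff means cut at S923, F1052. After flipping Y the toolpath is (44.87,25.74) → (139.84,85.92) → (192.41,129.45) → (44.87,25.74), returning to the start.

Shape 3 is a regular polygon drawn with `<polygon>`. Its stroke #ff00ff means cut at S923, F1052. After flipping Y the toolpath is (148.50,148.83) → (153.65,104.41) → (117.75,77.74) → (76.70,95.49) → (71.55,139.91) → (107.45,166.58) → (148.50,148.83), returning to the start.

Shape 4 is a circle drawn with `<circle>`. Its stroke #ff00ff means cut at S923, F1052. After flipping Y the toolpath is (70.89,21.50) → (69.82,26.88) → (66.77,31.45) → (62.20,34.50) → (56.82,35.57) → (51.44,34.50) → (46.87,31.45) → (43.82,26.88) → (42.75,21.50) → (43.82,16.12) → (46.87,11.55) → (51.44,8.50) → (56.82,7.43) → (62.20,8.50) → (66.77,11.55) → (69.82,16.12) → (70.89,21.50), returning to the start.

Shape 5 is a rectangle drawn with `<polygon>`. Its stroke #ff00ff means cut at S923, F1052. After flipping Y the toolpath is (89.81,78.17) → (120.49,78.17) → (120.49,38.19) → (89.81,38.19) → (89.81,78.17), returning to the start.

Shape 6 is a circle drawn with `<circle>`. Its stroke #ff00ff means cut at S923, F1052. After flipping Y the toolpath is (198.98,93.58) → (197.82,99.39) → (194.53,104.32) → (189.60,107.61) → (183.79,108.77) → (177.98,107.61) → (173.05,104.32) → (169.76,99.39) → (168.60,93.58) → (169.76,87.77) → (173.05,82.84) → (177.98,79.55) → (183.79,78.39) → (189.60,79.55) → (194.53,82.84) → (197.82,87.77) → (198.98,93.58), returning to the start.

Shape 7 is a closed polygon drawn with `<path>`. Its stroke #ff00ff means cut at S923, F1052. After flipping Y the toolpath is (145.03,26.08) → (169.09,143.27) → (84.39,114.54) → (117.59,129.86) → (145.03,26.08), returning to the start.

; LightBurn 1.6.03
; GRBL device profile, absolute coords
G21
G90
G0 X159.69 Y25.45
M3 S923
G01 X117.87 Y30.75 F1052
G01 X8.23 Y26.70 F1052
G01 X62.94 Y67.21 F1052
G01 X121.16 Y149.31 F1052
G01 X186.11 Y26.14 F1052
M5
G0 X44.87 Y25.74
M3 S923
G01 X139.84 Y85.92 F1052
G01 X192.41 Y129.45 F1052
G01 X44.87 Y25.74 F1052
M5
G0 X148.50 Y148.83
M3 S923
G01 X153.65 Y104.41 F1052
G01 X117.75 Y77.74 F1052
G01 X76.70 Y95.49 F1052
G01 X71.55 Y139.91 F1052
G01 X107.45 Y166.58 F1052
G01 X148.50 Y148.83 F1052
M5
G0 X70.89 Y21.50
M3 S923
G01 X69.82 Y26.88 F1052
G01 X66.77 Y31.45 F1052
G01 X62.20 Y34.50 F1052
G01 X56.82 Y35.57 F1052
G01 X51.44 Y34.50 F1052
G01 X46.87 Y31.45 F1052
G01 X43.82 Y26.88 F1052
G01 X42.75 Y21.50 F1052
G01 X43.82 Y16.12 F1052
G01 X46.87 Y11.55 F1052
G01 X51.44 Y8.50 F1052
G01 X56.82 Y7.43 F1052
G01 X62.20 Y8.50 F1052
G01 X66.77 Y11.55 F1052
G01 X69.82 Y16.12 F1052
G01 X70.89 Y21.50 F1052
M5
G0 X89.81 Y78.17
M3 S923
G01 X120.49 Y78.17 F1052
G01 X120.49 Y38.19 F1052
G01 X89.81 Y38.19 F1052
G01 X89.81 Y78.17 F1052
M5
G0 X198.98 Y93.58
M3 S923
G01 X197.82 Y99.39 F1052
G01 X194.53 Y104.32 F1052
G01 X189.60 Y107.61 F1052
G01 X183.79 Y108.77 F1052
G01 X177.98 Y107.61 F1052
G01 X173.05 Y104.32 F1052
G01 X169.76 Y99.39 F1052
G01 X168.60 Y93.58 F1052
G01 X169.76 Y87.77 F1052
G01 X173.05 Y82.84 F1052
G01 X177.98 Y79.55 F1052
G01 X183.79 Y78.39 F1052
G01 X189.60 Y79.55 F1052
G01 X194.53 Y82.84 F1052
G01 X197.82 Y87.77 F1052
G01 X198.98 Y93.58 F1052
M5
G0 X145.03 Y26.08
M3 S923
G01 X169.09 Y143.27 F1052
G01 X84.39 Y114.54 F1052
G01 X117.59 Y129.86 F1052
G01 X145.03 Y26.08 F1052
M5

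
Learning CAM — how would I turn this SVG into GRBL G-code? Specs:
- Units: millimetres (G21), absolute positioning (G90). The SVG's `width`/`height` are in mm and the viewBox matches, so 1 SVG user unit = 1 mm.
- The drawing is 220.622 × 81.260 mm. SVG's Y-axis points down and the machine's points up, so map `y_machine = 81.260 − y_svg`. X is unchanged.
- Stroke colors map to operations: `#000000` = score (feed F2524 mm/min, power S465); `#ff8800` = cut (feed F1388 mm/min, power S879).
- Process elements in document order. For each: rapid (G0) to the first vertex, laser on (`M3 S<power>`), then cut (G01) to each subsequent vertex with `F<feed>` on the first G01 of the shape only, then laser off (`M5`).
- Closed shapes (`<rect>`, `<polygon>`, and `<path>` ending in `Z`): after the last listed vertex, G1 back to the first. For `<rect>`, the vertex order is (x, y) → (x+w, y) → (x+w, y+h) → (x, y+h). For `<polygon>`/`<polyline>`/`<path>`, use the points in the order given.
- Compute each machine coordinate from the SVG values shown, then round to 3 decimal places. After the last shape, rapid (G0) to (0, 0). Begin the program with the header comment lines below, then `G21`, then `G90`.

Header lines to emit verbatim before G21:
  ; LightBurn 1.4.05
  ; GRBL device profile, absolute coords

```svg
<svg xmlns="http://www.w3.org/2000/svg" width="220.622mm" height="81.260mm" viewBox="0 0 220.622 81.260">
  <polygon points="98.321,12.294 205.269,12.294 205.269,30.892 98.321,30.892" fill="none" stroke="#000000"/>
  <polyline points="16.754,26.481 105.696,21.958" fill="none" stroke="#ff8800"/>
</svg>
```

; LightBurn 1.4.05
; GRBL device profile, absolute coords
G21
G90
G0 X98.321 Y68.966
M3 S465
G01 X205.269 Y68.966 F2524
G01 X205.269 Y50.368
G01 X98.321 Y50.368
G01 X98.321 Y68.966
M5
G0 X16.754 Y54.779
M3 S879
G01 X105.696 Y59.302 F1388
M5
G0 X0.000 Y0.000

viewBox `0 0 220.622 81.260` with mm width/height → 1 unit = 1 mm. Flip: y_m = 81.260 − y_svg.

**Shape 1** — `<polygon>` rectangle, stroke `#000000` → score (S465, F2524). Machine vertices: (98.321,68.966) → (205.269,68.966) → (205.269,50.368) → (98.321,50.368) → (98.321,68.966). Closed: final G1 returns to the first vertex.

**Shape 2** — `<polyline>` line segment, stroke `#ff8800` → cut (S879, F1388). Machine vertices: (16.754,54.779) → (105.696,59.302). Open path.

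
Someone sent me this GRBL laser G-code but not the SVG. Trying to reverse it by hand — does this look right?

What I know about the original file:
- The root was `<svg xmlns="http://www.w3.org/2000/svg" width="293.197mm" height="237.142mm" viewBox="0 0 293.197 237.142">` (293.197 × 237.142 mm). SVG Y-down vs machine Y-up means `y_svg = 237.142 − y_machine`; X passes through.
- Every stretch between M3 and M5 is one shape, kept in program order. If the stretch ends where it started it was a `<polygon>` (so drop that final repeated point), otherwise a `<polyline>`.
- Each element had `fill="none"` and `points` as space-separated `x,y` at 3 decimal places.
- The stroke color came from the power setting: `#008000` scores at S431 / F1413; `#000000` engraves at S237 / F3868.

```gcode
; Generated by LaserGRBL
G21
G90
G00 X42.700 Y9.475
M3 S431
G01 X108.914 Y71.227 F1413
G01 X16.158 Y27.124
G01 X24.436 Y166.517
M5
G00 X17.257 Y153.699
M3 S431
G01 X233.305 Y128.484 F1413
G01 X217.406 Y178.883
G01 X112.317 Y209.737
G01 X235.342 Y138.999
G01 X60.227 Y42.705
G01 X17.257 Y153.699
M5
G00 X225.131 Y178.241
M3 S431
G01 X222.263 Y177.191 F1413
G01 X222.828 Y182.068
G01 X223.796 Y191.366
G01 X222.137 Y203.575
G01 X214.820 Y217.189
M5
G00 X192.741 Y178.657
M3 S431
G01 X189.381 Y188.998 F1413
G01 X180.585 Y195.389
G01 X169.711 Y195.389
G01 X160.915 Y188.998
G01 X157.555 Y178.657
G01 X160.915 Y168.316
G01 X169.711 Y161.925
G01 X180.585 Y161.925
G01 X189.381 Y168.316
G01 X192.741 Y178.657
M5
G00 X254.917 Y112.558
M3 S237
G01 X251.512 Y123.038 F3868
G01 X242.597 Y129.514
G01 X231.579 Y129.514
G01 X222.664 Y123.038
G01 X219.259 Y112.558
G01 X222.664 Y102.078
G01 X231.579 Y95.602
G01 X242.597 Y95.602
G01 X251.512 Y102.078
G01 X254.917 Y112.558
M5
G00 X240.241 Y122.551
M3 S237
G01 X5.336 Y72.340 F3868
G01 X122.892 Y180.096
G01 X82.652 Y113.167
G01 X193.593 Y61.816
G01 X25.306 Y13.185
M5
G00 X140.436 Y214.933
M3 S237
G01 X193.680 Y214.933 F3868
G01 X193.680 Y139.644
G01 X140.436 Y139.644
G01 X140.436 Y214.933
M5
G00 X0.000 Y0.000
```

y_svg = 237.142 − y_m.

[1] S431→`#008000` (score); open run; points: 42.700,227.667 108.914,165.915 16.158,210.018 24.436,70.625

[2] S431→`#008000` (score); closed run; points: 17.257,83.443 233.305,108.658 217.406,58.259 112.317,27.405 235.342,98.143 60.227,194.437

[3] S431→`#008000` (score); open run; points: 225.131,58.901 222.263,59.951 222.828,55.074 223.796,45.776 222.137,33.567 214.820,19.953

[4] S431→`#008000` (score); closed run; points: 192.741,58.485 189.381,48.144 180.585,41.753 169.711,41.753 160.915,48.144 157.555,58.485 160.915,68.826 169.711,75.217 180.585,75.217 189.381,68.826

[5] S237→`#000000` (engrave); closed run; points: 254.917,124.584 251.512,114.104 242.597,107.628 231.579,107.628 222.664,114.104 219.259,124.584 222.664,135.064 231.579,141.540 242.597,141.540 251.512,135.064

[6] S237→`#000000` (engrave); open run; points: 240.241,114.591 5.336,164.802 122.892,57.046 82.652,123.975 193.593,175.326 25.306,223.957

[7] S237→`#000000` (engrave); closed run; points: 140.436,22.209 193.680,22.209 193.680,97.498 140.436,97.498

<svg xmlns="http://www.w3.org/2000/svg" width="293.197mm" height="237.142mm" viewBox="0 0 293.197 237.142">
  <polyline points="42.700,227.667 108.914,165.915 16.158,210.018 24.436,70.625" fill="none" stroke="#008000"/>
  <polygon points="17.257,83.443 233.305,108.658 217.406,58.259 112.317,27.405 235.342,98.143 60.227,194.437" fill="none" stroke="#008000"/>
  <polyline points="225.131,58.901 222.263,59.951 222.828,55.074 223.796,45.776 222.137,33.567 214.820,19.953" fill="none" stroke="#008000"/>
  <polygon points="192.741,58.485 189.381,48.144 180.585,41.753 169.711,41.753 160.915,48.144 157.555,58.485 160.915,68.826 169.711,75.217 180.585,75.217 189.381,68.826" fill="none" stroke="#008000"/>
  <polygon points="254.917,124.584 251.512,114.104 242.597,107.628 231.579,107.628 222.664,114.104 219.259,124.584 222.664,135.064 231.579,141.540 242.597,141.540 251.512,135.064" fill="none" stroke="#000000"/>
  <polyline points="240.241,114.591 5.336,164.802 122.892,57.046 82.652,123.975 193.593,175.326 25.306,223.957" fill="none" stroke="#000000"/>
  <polygon points="140.436,22.209 193.680,22.209 193.680,97.498 140.436,97.498" fill="none" stroke="#000000"/>
</svg>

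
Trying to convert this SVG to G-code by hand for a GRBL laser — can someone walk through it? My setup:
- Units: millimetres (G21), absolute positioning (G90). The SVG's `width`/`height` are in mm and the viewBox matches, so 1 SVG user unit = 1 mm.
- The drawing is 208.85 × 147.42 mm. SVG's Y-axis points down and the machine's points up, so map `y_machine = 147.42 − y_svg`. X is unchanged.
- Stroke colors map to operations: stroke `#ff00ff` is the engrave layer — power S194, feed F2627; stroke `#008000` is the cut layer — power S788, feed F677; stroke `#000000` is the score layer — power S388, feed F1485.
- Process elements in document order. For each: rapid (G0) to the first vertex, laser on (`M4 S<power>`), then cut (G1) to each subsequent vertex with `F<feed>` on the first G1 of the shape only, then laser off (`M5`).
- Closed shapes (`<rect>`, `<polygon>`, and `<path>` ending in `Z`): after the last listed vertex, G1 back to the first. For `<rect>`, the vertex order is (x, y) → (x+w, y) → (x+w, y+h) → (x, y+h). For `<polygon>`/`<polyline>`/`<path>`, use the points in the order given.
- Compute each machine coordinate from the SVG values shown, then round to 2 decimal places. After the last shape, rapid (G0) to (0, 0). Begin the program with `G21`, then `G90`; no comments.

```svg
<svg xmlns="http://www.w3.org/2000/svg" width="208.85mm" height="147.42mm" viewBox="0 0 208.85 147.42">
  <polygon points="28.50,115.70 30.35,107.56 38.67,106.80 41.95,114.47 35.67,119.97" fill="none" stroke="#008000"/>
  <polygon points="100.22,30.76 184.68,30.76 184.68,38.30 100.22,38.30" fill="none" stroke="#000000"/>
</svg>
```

1 u = 1 mm; y_m = 147.42 − y.

[1] `<polygon>` regular polygon, #008000→cut S788 F677: (28.50,31.72) → (30.35,39.86) → (38.67,40.62) → (41.95,32.95) → (35.67,27.45) → (28.50,31.72) (closed)

[2] `<polygon>` rectangle, #000000→score S388 F1485: (100.22,116.66) → (184.68,116.66) → (184.68,109.12) → (100.22,109.12) → (100.22,116.66) (closed)

G21
G90
G0 X28.50 Y31.72
M4 S788
G1 X30.35 Y39.86 F677
G1 X38.67 Y40.62
G1 X41.95 Y32.95
G1 X35.67 Y27.45
G1 X28.50 Y31.72
M5
G0 X100.22 Y116.66
M4 S388
G1 X184.68 Y116.66 F1485
G1 X184.68 Y109.12
G1 X100.22 Y109.12
G1 X100.22 Y116.66
M5
G0 X0.00 Y0.00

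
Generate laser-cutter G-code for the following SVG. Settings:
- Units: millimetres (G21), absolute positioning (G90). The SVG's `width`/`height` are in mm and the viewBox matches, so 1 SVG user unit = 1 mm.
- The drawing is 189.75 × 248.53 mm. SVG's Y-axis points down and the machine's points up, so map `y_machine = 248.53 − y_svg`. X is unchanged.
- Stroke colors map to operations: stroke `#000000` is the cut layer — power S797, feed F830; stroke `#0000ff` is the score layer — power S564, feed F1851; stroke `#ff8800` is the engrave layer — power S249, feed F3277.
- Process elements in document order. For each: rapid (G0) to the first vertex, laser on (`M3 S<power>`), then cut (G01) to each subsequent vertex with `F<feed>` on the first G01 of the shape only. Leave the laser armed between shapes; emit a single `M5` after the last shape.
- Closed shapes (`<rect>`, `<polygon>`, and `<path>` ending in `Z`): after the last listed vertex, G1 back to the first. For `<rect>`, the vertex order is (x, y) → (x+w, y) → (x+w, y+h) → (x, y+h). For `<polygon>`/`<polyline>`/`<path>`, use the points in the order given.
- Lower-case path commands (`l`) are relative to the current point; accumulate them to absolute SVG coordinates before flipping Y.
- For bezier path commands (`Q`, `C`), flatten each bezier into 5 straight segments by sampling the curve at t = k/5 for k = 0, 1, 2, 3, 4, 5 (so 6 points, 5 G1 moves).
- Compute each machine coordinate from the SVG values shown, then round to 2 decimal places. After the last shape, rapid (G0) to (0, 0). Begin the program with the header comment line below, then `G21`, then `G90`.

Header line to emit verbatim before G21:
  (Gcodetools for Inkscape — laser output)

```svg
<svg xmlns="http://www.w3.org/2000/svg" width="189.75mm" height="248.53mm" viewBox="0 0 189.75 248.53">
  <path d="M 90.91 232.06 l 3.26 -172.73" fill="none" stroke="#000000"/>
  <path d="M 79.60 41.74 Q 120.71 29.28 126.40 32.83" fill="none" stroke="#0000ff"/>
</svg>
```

(Gcodetools for Inkscape — laser output)
G21
G90
G0 X90.91 Y16.47
M3 S797
G01 X94.17 Y189.20 F830
G0 X79.60 Y206.79
M3 S564
G01 X94.63 Y211.13 F1851
G01 X106.82 Y214.20
G01 X116.18 Y215.98
G01 X122.71 Y216.48
G01 X126.40 Y215.70
M5
G0 X0.00 Y0.00

1 u = 1 mm; y_m = 248.53 − y.

[1] `<path>` line segment, #000000→cut S797 F830: (90.91,16.47) → (94.17,189.20)

[2] `<path>` quadratic bezier, #0000ff→score S564 F1851: (79.60,206.79) → (94.63,211.13) → (106.82,214.20) → (116.18,215.98) → (122.71,216.48) → (126.40,215.70)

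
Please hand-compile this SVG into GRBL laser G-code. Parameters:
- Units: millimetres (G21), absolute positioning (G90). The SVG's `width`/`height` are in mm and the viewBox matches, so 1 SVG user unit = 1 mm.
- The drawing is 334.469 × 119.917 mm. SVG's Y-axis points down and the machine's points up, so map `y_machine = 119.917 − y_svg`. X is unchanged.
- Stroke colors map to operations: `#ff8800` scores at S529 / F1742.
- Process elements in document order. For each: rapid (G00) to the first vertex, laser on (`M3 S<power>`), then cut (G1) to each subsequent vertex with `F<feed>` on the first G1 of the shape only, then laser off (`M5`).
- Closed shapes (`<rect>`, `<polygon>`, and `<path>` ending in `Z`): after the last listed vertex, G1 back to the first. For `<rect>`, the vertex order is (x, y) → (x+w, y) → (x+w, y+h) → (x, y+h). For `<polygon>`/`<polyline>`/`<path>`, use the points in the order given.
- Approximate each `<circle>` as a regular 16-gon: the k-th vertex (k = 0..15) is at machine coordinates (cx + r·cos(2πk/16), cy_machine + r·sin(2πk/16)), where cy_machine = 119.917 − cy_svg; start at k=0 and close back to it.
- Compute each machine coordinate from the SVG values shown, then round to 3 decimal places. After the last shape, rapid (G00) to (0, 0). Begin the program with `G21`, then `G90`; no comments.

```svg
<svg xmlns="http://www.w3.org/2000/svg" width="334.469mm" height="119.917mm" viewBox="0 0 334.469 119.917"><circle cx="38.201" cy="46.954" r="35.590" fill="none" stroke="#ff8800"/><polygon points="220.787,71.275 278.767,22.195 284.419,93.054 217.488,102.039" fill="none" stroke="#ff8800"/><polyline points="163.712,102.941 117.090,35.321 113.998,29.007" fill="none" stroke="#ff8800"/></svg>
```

viewBox `0 0 334.469 119.917` with mm width/height → 1 unit = 1 mm. Flip: y_m = 119.917 − y_svg.

**Shape 1** — `<circle>` circle, stroke `#ff8800` → score (S529, F1742). Machine vertices: (73.791,72.963) → (71.082,86.583) → (63.367,98.129) → (51.821,105.844) → (38.201,108.553) → (24.581,105.844) → (13.035,98.129) → (5.320,86.583) → (2.611,72.963) → (5.320,59.343) → (13.035,47.797) → (24.581,40.082) → (38.201,37.373) → (51.821,40.082) → (63.367,47.797) → (71.082,59.343) → (73.791,72.963). Closed: final G1 returns to the first vertex.

**Shape 2** — `<polygon>` closed polygon, stroke `#ff8800` → score (S529, F1742). Machine vertices: (220.787,48.642) → (278.767,97.722) → (284.419,26.863) → (217.488,17.878) → (220.787,48.642). Closed: final G1 returns to the first vertex.

**Shape 3** — `<polyline>` open polyline, stroke `#ff8800` → score (S529, F1742). Machine vertices: (163.712,16.976) → (117.090,84.596) → (113.998,90.910). Open path.

G21
G90
G00 X73.791 Y72.963
M3 S529
G1 X71.082 Y86.583 F1742
G1 X63.367 Y98.129
G1 X51.821 Y105.844
G1 X38.201 Y108.553
G1 X24.581 Y105.844
G1 X13.035 Y98.129
G1 X5.320 Y86.583
G1 X2.611 Y72.963
G1 X5.320 Y59.343
G1 X13.035 Y47.797
G1 X24.581 Y40.082
G1 X38.201 Y37.373
G1 X51.821 Y40.082
G1 X63.367 Y47.797
G1 X71.082 Y59.343
G1 X73.791 Y72.963
M5
G00 X220.787 Y48.642
M3 S529
G1 X278.767 Y97.722 F1742
G1 X284.419 Y26.863
G1 X217.488 Y17.878
G1 X220.787 Y48.642
M5
G00 X163.712 Y16.976
M3 S529
G1 X117.090 Y84.596 F1742
G1 X113.998 Y90.910
M5
G00 X0.000 Y0.000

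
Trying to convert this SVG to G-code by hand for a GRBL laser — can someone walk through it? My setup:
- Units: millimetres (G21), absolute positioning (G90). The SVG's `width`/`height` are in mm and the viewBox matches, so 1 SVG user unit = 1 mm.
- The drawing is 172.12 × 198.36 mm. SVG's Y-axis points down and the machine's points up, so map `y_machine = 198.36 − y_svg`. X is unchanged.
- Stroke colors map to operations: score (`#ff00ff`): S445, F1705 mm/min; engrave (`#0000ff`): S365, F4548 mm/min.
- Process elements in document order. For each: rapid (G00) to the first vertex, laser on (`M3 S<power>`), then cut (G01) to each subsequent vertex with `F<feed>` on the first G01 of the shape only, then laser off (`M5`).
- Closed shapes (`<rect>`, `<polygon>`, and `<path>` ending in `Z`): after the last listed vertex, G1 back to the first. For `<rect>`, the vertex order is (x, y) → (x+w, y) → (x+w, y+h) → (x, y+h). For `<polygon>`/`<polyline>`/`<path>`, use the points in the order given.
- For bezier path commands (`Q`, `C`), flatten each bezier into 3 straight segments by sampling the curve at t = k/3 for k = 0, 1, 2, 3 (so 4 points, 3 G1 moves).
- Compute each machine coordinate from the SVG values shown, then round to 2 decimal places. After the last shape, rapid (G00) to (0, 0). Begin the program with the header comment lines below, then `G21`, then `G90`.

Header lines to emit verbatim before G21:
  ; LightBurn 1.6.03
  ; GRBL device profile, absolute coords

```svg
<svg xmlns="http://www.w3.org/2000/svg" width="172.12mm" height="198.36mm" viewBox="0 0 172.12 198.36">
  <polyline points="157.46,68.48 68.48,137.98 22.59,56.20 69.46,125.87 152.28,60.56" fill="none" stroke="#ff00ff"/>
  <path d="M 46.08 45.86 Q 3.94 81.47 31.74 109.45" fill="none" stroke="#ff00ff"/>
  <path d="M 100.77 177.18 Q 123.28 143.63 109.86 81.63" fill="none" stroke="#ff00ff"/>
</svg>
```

; LightBurn 1.6.03
; GRBL device profile, absolute coords
G21
G90
G00 X157.46 Y129.88
M3 S445
G01 X68.48 Y60.38 F1705
G01 X22.59 Y142.16
G01 X69.46 Y72.49
G01 X152.28 Y137.80
M5
G00 X46.08 Y152.50
M3 S445
G01 X25.76 Y129.61 F1705
G01 X20.98 Y108.41
G01 X31.74 Y88.91
M5
G00 X100.77 Y21.18
M3 S445
G01 X111.78 Y46.71 F1705
G01 X114.81 Y78.56
G01 X109.86 Y116.73
M5
G00 X0.00 Y0.00

1 u = 1 mm; y_m = 198.36 − y.

[1] `<polyline>` open polyline, #ff00ff→score S445 F1705: (157.46,129.88) → (68.48,60.38) → (22.59,142.16) → (69.46,72.49) → (152.28,137.80)

[2] `<path>` quadratic bezier, #ff00ff→score S445 F1705: (46.08,152.50) → (25.76,129.61) → (20.98,108.41) → (31.74,88.91)

[3] `<path>` quadratic bezier, #ff00ff→score S445 F1705: (100.77,21.18) → (111.78,46.71) → (114.81,78.56) → (109.86,116.73)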